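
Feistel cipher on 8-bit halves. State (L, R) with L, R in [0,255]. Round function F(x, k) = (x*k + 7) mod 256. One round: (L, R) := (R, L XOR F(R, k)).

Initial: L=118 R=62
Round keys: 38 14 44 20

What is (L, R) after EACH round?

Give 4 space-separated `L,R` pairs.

Answer: 62,77 77,3 3,198 198,124

Derivation:
Round 1 (k=38): L=62 R=77
Round 2 (k=14): L=77 R=3
Round 3 (k=44): L=3 R=198
Round 4 (k=20): L=198 R=124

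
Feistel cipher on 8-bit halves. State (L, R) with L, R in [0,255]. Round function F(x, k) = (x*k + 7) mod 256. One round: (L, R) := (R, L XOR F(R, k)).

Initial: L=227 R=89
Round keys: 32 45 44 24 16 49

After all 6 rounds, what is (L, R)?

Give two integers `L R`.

Answer: 204 190

Derivation:
Round 1 (k=32): L=89 R=196
Round 2 (k=45): L=196 R=34
Round 3 (k=44): L=34 R=27
Round 4 (k=24): L=27 R=173
Round 5 (k=16): L=173 R=204
Round 6 (k=49): L=204 R=190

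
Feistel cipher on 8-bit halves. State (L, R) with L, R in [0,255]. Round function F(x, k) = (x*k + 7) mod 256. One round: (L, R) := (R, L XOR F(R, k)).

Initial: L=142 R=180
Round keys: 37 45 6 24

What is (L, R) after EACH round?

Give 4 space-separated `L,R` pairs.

Answer: 180,133 133,220 220,170 170,43

Derivation:
Round 1 (k=37): L=180 R=133
Round 2 (k=45): L=133 R=220
Round 3 (k=6): L=220 R=170
Round 4 (k=24): L=170 R=43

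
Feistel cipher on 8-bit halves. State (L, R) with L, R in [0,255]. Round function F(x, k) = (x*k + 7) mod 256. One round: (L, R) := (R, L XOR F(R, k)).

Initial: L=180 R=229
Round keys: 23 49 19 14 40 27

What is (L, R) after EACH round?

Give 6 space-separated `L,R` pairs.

Answer: 229,46 46,48 48,185 185,21 21,246 246,236

Derivation:
Round 1 (k=23): L=229 R=46
Round 2 (k=49): L=46 R=48
Round 3 (k=19): L=48 R=185
Round 4 (k=14): L=185 R=21
Round 5 (k=40): L=21 R=246
Round 6 (k=27): L=246 R=236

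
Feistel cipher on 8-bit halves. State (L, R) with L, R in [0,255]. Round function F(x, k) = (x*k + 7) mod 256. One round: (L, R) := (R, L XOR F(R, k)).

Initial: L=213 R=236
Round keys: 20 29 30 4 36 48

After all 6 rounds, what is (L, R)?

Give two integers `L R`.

Answer: 208 73

Derivation:
Round 1 (k=20): L=236 R=162
Round 2 (k=29): L=162 R=141
Round 3 (k=30): L=141 R=47
Round 4 (k=4): L=47 R=78
Round 5 (k=36): L=78 R=208
Round 6 (k=48): L=208 R=73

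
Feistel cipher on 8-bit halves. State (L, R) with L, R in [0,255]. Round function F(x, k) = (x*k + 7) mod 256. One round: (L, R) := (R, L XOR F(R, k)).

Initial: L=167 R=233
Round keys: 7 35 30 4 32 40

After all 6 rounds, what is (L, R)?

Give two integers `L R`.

Round 1 (k=7): L=233 R=193
Round 2 (k=35): L=193 R=131
Round 3 (k=30): L=131 R=160
Round 4 (k=4): L=160 R=4
Round 5 (k=32): L=4 R=39
Round 6 (k=40): L=39 R=27

Answer: 39 27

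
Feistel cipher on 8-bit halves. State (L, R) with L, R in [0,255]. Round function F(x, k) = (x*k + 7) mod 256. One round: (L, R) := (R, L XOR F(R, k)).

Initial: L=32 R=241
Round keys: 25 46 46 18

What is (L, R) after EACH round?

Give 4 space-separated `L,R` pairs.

Round 1 (k=25): L=241 R=176
Round 2 (k=46): L=176 R=86
Round 3 (k=46): L=86 R=203
Round 4 (k=18): L=203 R=27

Answer: 241,176 176,86 86,203 203,27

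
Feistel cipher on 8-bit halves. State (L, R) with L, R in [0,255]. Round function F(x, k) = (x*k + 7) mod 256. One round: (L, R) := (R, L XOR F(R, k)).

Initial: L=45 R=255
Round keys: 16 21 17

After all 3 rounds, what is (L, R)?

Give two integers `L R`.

Answer: 22 167

Derivation:
Round 1 (k=16): L=255 R=218
Round 2 (k=21): L=218 R=22
Round 3 (k=17): L=22 R=167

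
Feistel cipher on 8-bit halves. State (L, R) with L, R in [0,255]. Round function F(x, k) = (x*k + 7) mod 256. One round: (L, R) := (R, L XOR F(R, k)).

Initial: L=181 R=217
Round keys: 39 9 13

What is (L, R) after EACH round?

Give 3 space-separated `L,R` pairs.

Answer: 217,163 163,27 27,197

Derivation:
Round 1 (k=39): L=217 R=163
Round 2 (k=9): L=163 R=27
Round 3 (k=13): L=27 R=197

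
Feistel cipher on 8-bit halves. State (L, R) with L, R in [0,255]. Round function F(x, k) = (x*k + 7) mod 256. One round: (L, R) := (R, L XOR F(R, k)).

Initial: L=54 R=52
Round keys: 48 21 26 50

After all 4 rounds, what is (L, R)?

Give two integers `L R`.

Answer: 198 75

Derivation:
Round 1 (k=48): L=52 R=241
Round 2 (k=21): L=241 R=248
Round 3 (k=26): L=248 R=198
Round 4 (k=50): L=198 R=75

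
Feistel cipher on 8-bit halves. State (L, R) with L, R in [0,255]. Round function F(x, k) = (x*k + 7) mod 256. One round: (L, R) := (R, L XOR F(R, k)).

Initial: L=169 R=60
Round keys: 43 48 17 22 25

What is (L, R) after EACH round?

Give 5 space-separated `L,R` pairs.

Round 1 (k=43): L=60 R=178
Round 2 (k=48): L=178 R=91
Round 3 (k=17): L=91 R=160
Round 4 (k=22): L=160 R=156
Round 5 (k=25): L=156 R=227

Answer: 60,178 178,91 91,160 160,156 156,227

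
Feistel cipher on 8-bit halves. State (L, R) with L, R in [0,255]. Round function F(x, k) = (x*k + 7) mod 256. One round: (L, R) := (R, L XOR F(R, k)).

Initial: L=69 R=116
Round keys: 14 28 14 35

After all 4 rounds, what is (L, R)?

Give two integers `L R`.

Round 1 (k=14): L=116 R=26
Round 2 (k=28): L=26 R=171
Round 3 (k=14): L=171 R=123
Round 4 (k=35): L=123 R=115

Answer: 123 115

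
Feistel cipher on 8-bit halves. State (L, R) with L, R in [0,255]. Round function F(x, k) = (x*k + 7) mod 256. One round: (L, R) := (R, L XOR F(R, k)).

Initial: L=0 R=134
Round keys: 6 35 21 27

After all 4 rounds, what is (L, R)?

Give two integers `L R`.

Round 1 (k=6): L=134 R=43
Round 2 (k=35): L=43 R=110
Round 3 (k=21): L=110 R=38
Round 4 (k=27): L=38 R=103

Answer: 38 103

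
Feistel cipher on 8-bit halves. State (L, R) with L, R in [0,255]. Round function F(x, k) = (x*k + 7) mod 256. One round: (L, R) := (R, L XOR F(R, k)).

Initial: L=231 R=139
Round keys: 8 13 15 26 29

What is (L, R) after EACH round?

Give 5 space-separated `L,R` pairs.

Answer: 139,184 184,212 212,203 203,113 113,31

Derivation:
Round 1 (k=8): L=139 R=184
Round 2 (k=13): L=184 R=212
Round 3 (k=15): L=212 R=203
Round 4 (k=26): L=203 R=113
Round 5 (k=29): L=113 R=31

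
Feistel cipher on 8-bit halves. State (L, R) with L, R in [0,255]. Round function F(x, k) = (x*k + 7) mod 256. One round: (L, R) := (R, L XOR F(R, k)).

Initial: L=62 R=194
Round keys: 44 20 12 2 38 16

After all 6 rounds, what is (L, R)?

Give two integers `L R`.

Answer: 161 229

Derivation:
Round 1 (k=44): L=194 R=97
Round 2 (k=20): L=97 R=89
Round 3 (k=12): L=89 R=82
Round 4 (k=2): L=82 R=242
Round 5 (k=38): L=242 R=161
Round 6 (k=16): L=161 R=229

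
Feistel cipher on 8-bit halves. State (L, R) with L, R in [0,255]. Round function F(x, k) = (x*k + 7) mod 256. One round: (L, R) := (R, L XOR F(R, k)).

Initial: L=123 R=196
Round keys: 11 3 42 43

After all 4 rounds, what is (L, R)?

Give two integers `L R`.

Round 1 (k=11): L=196 R=8
Round 2 (k=3): L=8 R=219
Round 3 (k=42): L=219 R=253
Round 4 (k=43): L=253 R=93

Answer: 253 93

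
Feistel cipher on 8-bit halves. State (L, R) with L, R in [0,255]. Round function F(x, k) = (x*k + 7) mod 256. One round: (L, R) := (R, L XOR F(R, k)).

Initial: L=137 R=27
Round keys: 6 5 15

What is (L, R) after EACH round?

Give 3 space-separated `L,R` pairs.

Round 1 (k=6): L=27 R=32
Round 2 (k=5): L=32 R=188
Round 3 (k=15): L=188 R=43

Answer: 27,32 32,188 188,43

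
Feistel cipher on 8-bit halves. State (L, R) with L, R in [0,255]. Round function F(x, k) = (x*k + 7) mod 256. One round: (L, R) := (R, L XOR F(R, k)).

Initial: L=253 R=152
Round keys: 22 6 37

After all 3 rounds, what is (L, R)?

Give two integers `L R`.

Answer: 27 4

Derivation:
Round 1 (k=22): L=152 R=234
Round 2 (k=6): L=234 R=27
Round 3 (k=37): L=27 R=4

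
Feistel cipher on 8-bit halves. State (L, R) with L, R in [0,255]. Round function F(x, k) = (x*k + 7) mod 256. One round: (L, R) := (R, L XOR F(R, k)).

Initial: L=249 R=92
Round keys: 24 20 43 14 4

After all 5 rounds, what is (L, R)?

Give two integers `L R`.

Answer: 184 49

Derivation:
Round 1 (k=24): L=92 R=94
Round 2 (k=20): L=94 R=3
Round 3 (k=43): L=3 R=214
Round 4 (k=14): L=214 R=184
Round 5 (k=4): L=184 R=49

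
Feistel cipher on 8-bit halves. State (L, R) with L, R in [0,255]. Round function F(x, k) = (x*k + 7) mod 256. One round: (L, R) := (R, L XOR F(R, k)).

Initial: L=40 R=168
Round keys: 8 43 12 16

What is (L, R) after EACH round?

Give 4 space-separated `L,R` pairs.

Answer: 168,111 111,4 4,88 88,131

Derivation:
Round 1 (k=8): L=168 R=111
Round 2 (k=43): L=111 R=4
Round 3 (k=12): L=4 R=88
Round 4 (k=16): L=88 R=131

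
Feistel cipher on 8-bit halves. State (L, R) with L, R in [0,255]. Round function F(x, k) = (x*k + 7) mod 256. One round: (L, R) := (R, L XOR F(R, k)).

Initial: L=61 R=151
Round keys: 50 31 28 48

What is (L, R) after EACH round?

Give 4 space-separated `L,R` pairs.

Round 1 (k=50): L=151 R=184
Round 2 (k=31): L=184 R=216
Round 3 (k=28): L=216 R=31
Round 4 (k=48): L=31 R=15

Answer: 151,184 184,216 216,31 31,15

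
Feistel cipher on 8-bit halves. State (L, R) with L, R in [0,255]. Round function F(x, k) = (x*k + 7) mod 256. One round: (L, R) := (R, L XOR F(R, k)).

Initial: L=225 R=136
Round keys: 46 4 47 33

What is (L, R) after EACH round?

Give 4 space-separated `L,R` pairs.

Round 1 (k=46): L=136 R=150
Round 2 (k=4): L=150 R=215
Round 3 (k=47): L=215 R=22
Round 4 (k=33): L=22 R=10

Answer: 136,150 150,215 215,22 22,10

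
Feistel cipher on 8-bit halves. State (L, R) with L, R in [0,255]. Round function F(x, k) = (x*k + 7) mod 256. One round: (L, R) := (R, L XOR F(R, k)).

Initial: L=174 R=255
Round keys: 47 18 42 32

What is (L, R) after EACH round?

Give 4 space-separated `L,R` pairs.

Round 1 (k=47): L=255 R=118
Round 2 (k=18): L=118 R=172
Round 3 (k=42): L=172 R=73
Round 4 (k=32): L=73 R=139

Answer: 255,118 118,172 172,73 73,139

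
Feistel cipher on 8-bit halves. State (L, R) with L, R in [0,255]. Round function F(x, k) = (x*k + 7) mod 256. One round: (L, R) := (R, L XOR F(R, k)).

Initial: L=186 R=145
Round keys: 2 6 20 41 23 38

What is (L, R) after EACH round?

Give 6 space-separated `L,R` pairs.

Answer: 145,147 147,232 232,180 180,51 51,40 40,196

Derivation:
Round 1 (k=2): L=145 R=147
Round 2 (k=6): L=147 R=232
Round 3 (k=20): L=232 R=180
Round 4 (k=41): L=180 R=51
Round 5 (k=23): L=51 R=40
Round 6 (k=38): L=40 R=196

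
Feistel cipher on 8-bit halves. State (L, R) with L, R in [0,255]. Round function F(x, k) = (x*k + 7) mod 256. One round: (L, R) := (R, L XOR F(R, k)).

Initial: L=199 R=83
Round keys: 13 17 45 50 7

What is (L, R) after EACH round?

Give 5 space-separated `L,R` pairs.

Answer: 83,249 249,195 195,183 183,6 6,134

Derivation:
Round 1 (k=13): L=83 R=249
Round 2 (k=17): L=249 R=195
Round 3 (k=45): L=195 R=183
Round 4 (k=50): L=183 R=6
Round 5 (k=7): L=6 R=134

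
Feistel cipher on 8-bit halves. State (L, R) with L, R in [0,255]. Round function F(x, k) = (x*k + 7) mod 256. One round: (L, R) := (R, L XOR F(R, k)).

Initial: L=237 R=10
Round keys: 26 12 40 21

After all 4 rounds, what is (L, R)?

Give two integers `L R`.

Answer: 41 161

Derivation:
Round 1 (k=26): L=10 R=230
Round 2 (k=12): L=230 R=197
Round 3 (k=40): L=197 R=41
Round 4 (k=21): L=41 R=161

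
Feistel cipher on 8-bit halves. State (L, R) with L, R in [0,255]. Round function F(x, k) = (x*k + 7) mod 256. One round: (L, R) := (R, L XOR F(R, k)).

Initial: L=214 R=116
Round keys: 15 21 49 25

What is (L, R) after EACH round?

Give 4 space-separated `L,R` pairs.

Answer: 116,5 5,4 4,206 206,33

Derivation:
Round 1 (k=15): L=116 R=5
Round 2 (k=21): L=5 R=4
Round 3 (k=49): L=4 R=206
Round 4 (k=25): L=206 R=33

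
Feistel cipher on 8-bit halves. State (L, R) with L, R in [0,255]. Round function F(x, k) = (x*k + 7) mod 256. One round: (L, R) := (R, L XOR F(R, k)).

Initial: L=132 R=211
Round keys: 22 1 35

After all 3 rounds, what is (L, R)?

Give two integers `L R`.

Answer: 103 177

Derivation:
Round 1 (k=22): L=211 R=173
Round 2 (k=1): L=173 R=103
Round 3 (k=35): L=103 R=177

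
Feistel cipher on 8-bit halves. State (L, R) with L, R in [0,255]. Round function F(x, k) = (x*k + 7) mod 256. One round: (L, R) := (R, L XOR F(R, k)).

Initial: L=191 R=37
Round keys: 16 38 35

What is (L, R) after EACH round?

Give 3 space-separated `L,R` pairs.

Answer: 37,232 232,82 82,213

Derivation:
Round 1 (k=16): L=37 R=232
Round 2 (k=38): L=232 R=82
Round 3 (k=35): L=82 R=213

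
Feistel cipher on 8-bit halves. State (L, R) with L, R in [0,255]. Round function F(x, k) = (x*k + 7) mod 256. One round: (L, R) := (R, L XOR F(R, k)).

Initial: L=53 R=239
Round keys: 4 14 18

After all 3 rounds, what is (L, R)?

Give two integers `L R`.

Round 1 (k=4): L=239 R=246
Round 2 (k=14): L=246 R=148
Round 3 (k=18): L=148 R=153

Answer: 148 153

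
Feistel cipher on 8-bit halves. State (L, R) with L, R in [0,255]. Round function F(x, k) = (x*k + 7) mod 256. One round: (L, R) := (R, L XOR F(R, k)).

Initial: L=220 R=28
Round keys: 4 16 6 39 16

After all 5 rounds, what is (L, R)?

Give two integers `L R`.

Round 1 (k=4): L=28 R=171
Round 2 (k=16): L=171 R=171
Round 3 (k=6): L=171 R=162
Round 4 (k=39): L=162 R=30
Round 5 (k=16): L=30 R=69

Answer: 30 69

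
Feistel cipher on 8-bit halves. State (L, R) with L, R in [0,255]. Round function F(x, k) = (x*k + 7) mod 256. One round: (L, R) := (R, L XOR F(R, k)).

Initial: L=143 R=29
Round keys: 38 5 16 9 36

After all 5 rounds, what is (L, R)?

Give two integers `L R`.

Round 1 (k=38): L=29 R=218
Round 2 (k=5): L=218 R=84
Round 3 (k=16): L=84 R=157
Round 4 (k=9): L=157 R=216
Round 5 (k=36): L=216 R=250

Answer: 216 250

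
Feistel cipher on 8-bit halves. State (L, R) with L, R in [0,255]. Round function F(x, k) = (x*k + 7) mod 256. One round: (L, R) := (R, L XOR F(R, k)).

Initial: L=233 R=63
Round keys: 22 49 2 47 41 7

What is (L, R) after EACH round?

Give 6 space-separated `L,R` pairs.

Round 1 (k=22): L=63 R=152
Round 2 (k=49): L=152 R=32
Round 3 (k=2): L=32 R=223
Round 4 (k=47): L=223 R=216
Round 5 (k=41): L=216 R=64
Round 6 (k=7): L=64 R=31

Answer: 63,152 152,32 32,223 223,216 216,64 64,31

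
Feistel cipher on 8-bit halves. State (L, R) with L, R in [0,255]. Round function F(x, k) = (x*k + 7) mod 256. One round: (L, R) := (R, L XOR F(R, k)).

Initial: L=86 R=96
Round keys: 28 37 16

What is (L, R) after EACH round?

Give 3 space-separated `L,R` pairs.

Round 1 (k=28): L=96 R=209
Round 2 (k=37): L=209 R=92
Round 3 (k=16): L=92 R=22

Answer: 96,209 209,92 92,22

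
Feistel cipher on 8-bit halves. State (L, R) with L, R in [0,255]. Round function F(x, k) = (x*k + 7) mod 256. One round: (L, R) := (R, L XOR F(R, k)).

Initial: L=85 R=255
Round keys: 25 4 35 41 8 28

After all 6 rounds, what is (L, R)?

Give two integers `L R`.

Answer: 207 48

Derivation:
Round 1 (k=25): L=255 R=187
Round 2 (k=4): L=187 R=12
Round 3 (k=35): L=12 R=16
Round 4 (k=41): L=16 R=155
Round 5 (k=8): L=155 R=207
Round 6 (k=28): L=207 R=48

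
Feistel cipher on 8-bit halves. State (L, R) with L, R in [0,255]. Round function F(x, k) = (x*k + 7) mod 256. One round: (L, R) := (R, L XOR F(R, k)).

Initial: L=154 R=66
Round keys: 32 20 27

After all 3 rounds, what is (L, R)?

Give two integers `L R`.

Round 1 (k=32): L=66 R=221
Round 2 (k=20): L=221 R=9
Round 3 (k=27): L=9 R=39

Answer: 9 39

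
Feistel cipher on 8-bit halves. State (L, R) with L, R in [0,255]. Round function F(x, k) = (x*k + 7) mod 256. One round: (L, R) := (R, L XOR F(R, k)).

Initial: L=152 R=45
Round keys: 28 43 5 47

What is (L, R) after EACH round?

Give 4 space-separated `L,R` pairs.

Answer: 45,107 107,45 45,131 131,57

Derivation:
Round 1 (k=28): L=45 R=107
Round 2 (k=43): L=107 R=45
Round 3 (k=5): L=45 R=131
Round 4 (k=47): L=131 R=57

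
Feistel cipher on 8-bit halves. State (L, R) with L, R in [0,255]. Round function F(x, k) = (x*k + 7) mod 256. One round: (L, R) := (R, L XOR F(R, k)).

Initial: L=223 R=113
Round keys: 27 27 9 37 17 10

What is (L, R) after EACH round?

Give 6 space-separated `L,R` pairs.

Round 1 (k=27): L=113 R=45
Round 2 (k=27): L=45 R=183
Round 3 (k=9): L=183 R=91
Round 4 (k=37): L=91 R=153
Round 5 (k=17): L=153 R=107
Round 6 (k=10): L=107 R=172

Answer: 113,45 45,183 183,91 91,153 153,107 107,172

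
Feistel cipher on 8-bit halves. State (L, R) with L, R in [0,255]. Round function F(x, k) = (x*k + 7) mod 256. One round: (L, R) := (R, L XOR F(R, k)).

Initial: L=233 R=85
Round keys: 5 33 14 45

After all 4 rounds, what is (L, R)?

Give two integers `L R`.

Round 1 (k=5): L=85 R=89
Round 2 (k=33): L=89 R=213
Round 3 (k=14): L=213 R=244
Round 4 (k=45): L=244 R=62

Answer: 244 62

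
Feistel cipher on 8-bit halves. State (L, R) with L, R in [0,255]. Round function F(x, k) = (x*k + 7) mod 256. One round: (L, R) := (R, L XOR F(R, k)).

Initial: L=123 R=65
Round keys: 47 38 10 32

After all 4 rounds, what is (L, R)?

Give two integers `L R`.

Round 1 (k=47): L=65 R=141
Round 2 (k=38): L=141 R=180
Round 3 (k=10): L=180 R=130
Round 4 (k=32): L=130 R=243

Answer: 130 243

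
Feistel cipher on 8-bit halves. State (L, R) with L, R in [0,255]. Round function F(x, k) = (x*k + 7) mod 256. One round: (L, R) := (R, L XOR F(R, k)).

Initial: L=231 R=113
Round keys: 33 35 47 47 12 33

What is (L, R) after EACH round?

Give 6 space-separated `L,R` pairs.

Round 1 (k=33): L=113 R=127
Round 2 (k=35): L=127 R=21
Round 3 (k=47): L=21 R=157
Round 4 (k=47): L=157 R=207
Round 5 (k=12): L=207 R=38
Round 6 (k=33): L=38 R=34

Answer: 113,127 127,21 21,157 157,207 207,38 38,34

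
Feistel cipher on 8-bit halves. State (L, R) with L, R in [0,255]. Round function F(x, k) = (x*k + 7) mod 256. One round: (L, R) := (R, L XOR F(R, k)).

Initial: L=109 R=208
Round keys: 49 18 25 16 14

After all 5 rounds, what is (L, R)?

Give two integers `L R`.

Answer: 204 79

Derivation:
Round 1 (k=49): L=208 R=186
Round 2 (k=18): L=186 R=203
Round 3 (k=25): L=203 R=96
Round 4 (k=16): L=96 R=204
Round 5 (k=14): L=204 R=79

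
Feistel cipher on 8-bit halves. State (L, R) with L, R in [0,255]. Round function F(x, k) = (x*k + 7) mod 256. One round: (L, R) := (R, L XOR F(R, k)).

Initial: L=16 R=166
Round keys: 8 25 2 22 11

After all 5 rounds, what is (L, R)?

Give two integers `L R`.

Round 1 (k=8): L=166 R=39
Round 2 (k=25): L=39 R=112
Round 3 (k=2): L=112 R=192
Round 4 (k=22): L=192 R=247
Round 5 (k=11): L=247 R=100

Answer: 247 100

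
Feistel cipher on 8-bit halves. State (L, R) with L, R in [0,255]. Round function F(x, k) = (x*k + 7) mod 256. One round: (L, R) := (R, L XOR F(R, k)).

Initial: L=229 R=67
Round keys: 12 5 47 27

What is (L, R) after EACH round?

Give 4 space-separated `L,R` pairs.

Round 1 (k=12): L=67 R=206
Round 2 (k=5): L=206 R=78
Round 3 (k=47): L=78 R=151
Round 4 (k=27): L=151 R=186

Answer: 67,206 206,78 78,151 151,186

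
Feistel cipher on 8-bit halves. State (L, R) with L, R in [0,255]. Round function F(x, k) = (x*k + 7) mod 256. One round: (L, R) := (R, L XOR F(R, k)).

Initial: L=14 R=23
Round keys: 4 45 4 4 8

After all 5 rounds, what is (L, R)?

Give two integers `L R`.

Answer: 24 9

Derivation:
Round 1 (k=4): L=23 R=109
Round 2 (k=45): L=109 R=39
Round 3 (k=4): L=39 R=206
Round 4 (k=4): L=206 R=24
Round 5 (k=8): L=24 R=9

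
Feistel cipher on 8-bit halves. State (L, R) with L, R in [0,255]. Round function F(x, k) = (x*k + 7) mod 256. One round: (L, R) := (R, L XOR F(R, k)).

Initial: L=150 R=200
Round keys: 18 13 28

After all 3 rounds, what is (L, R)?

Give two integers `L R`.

Round 1 (k=18): L=200 R=129
Round 2 (k=13): L=129 R=92
Round 3 (k=28): L=92 R=150

Answer: 92 150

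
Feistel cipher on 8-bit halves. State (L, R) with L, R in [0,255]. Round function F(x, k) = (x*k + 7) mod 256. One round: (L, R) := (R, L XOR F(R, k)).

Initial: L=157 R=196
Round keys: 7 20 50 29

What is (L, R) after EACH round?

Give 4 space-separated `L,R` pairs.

Round 1 (k=7): L=196 R=254
Round 2 (k=20): L=254 R=27
Round 3 (k=50): L=27 R=179
Round 4 (k=29): L=179 R=85

Answer: 196,254 254,27 27,179 179,85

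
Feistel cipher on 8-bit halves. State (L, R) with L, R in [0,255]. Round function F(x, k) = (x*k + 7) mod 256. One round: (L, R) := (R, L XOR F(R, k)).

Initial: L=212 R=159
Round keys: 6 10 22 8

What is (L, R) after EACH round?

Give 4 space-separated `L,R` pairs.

Answer: 159,21 21,70 70,30 30,177

Derivation:
Round 1 (k=6): L=159 R=21
Round 2 (k=10): L=21 R=70
Round 3 (k=22): L=70 R=30
Round 4 (k=8): L=30 R=177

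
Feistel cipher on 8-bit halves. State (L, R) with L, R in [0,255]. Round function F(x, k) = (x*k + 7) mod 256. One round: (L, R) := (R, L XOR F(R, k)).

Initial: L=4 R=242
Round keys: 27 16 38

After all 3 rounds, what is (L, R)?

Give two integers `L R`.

Round 1 (k=27): L=242 R=137
Round 2 (k=16): L=137 R=101
Round 3 (k=38): L=101 R=140

Answer: 101 140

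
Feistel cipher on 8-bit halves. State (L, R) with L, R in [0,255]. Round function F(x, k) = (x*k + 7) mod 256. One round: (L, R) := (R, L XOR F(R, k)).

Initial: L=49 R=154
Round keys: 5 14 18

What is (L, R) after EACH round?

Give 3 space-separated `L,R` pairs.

Answer: 154,56 56,141 141,201

Derivation:
Round 1 (k=5): L=154 R=56
Round 2 (k=14): L=56 R=141
Round 3 (k=18): L=141 R=201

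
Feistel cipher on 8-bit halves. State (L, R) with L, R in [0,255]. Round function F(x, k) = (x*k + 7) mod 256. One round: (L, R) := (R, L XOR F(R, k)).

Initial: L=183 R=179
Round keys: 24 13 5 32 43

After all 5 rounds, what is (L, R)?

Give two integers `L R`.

Round 1 (k=24): L=179 R=120
Round 2 (k=13): L=120 R=172
Round 3 (k=5): L=172 R=27
Round 4 (k=32): L=27 R=203
Round 5 (k=43): L=203 R=59

Answer: 203 59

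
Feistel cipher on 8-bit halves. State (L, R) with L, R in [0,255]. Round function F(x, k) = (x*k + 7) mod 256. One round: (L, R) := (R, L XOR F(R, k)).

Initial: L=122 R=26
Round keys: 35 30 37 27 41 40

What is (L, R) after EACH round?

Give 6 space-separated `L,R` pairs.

Round 1 (k=35): L=26 R=239
Round 2 (k=30): L=239 R=19
Round 3 (k=37): L=19 R=41
Round 4 (k=27): L=41 R=73
Round 5 (k=41): L=73 R=145
Round 6 (k=40): L=145 R=230

Answer: 26,239 239,19 19,41 41,73 73,145 145,230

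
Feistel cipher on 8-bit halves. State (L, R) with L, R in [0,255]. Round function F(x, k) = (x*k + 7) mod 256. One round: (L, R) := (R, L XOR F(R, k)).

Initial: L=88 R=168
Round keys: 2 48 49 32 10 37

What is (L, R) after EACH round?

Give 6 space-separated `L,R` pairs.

Round 1 (k=2): L=168 R=15
Round 2 (k=48): L=15 R=127
Round 3 (k=49): L=127 R=89
Round 4 (k=32): L=89 R=88
Round 5 (k=10): L=88 R=46
Round 6 (k=37): L=46 R=245

Answer: 168,15 15,127 127,89 89,88 88,46 46,245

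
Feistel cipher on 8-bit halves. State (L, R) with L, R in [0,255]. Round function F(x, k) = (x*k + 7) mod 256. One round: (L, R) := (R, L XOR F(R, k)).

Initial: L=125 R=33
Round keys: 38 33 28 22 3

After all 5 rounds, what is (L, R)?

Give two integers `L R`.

Answer: 71 163

Derivation:
Round 1 (k=38): L=33 R=144
Round 2 (k=33): L=144 R=182
Round 3 (k=28): L=182 R=127
Round 4 (k=22): L=127 R=71
Round 5 (k=3): L=71 R=163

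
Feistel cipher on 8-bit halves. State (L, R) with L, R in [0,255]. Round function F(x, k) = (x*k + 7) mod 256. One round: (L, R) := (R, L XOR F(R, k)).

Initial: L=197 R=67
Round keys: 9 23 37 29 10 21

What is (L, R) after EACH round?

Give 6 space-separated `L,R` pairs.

Round 1 (k=9): L=67 R=167
Round 2 (k=23): L=167 R=75
Round 3 (k=37): L=75 R=121
Round 4 (k=29): L=121 R=247
Round 5 (k=10): L=247 R=212
Round 6 (k=21): L=212 R=156

Answer: 67,167 167,75 75,121 121,247 247,212 212,156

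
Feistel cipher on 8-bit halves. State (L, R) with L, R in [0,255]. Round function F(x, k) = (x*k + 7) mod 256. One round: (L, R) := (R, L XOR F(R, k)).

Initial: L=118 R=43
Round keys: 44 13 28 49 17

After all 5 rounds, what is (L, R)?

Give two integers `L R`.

Answer: 102 107

Derivation:
Round 1 (k=44): L=43 R=29
Round 2 (k=13): L=29 R=171
Round 3 (k=28): L=171 R=166
Round 4 (k=49): L=166 R=102
Round 5 (k=17): L=102 R=107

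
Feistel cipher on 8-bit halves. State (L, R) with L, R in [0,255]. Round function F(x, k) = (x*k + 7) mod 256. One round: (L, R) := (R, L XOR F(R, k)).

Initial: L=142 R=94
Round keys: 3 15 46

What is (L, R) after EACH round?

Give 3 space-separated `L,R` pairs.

Round 1 (k=3): L=94 R=175
Round 2 (k=15): L=175 R=22
Round 3 (k=46): L=22 R=84

Answer: 94,175 175,22 22,84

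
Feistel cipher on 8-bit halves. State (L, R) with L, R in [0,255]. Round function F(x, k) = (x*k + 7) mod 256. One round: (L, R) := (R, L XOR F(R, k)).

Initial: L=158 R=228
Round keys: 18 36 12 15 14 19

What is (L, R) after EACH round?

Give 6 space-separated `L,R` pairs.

Round 1 (k=18): L=228 R=145
Round 2 (k=36): L=145 R=143
Round 3 (k=12): L=143 R=42
Round 4 (k=15): L=42 R=242
Round 5 (k=14): L=242 R=105
Round 6 (k=19): L=105 R=32

Answer: 228,145 145,143 143,42 42,242 242,105 105,32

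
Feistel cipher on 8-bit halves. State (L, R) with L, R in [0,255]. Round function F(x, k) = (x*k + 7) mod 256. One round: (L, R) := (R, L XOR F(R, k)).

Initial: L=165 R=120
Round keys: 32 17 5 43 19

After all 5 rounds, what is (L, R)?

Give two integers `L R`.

Round 1 (k=32): L=120 R=162
Round 2 (k=17): L=162 R=177
Round 3 (k=5): L=177 R=222
Round 4 (k=43): L=222 R=224
Round 5 (k=19): L=224 R=121

Answer: 224 121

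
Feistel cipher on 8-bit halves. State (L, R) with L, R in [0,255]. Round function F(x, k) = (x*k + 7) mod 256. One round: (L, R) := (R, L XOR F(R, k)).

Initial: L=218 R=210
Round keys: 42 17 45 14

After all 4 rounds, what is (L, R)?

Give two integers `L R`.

Round 1 (k=42): L=210 R=161
Round 2 (k=17): L=161 R=106
Round 3 (k=45): L=106 R=8
Round 4 (k=14): L=8 R=29

Answer: 8 29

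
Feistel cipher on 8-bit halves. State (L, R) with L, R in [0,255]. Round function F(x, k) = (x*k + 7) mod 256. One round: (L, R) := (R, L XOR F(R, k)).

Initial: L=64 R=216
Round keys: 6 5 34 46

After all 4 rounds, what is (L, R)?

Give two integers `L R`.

Answer: 92 237

Derivation:
Round 1 (k=6): L=216 R=87
Round 2 (k=5): L=87 R=98
Round 3 (k=34): L=98 R=92
Round 4 (k=46): L=92 R=237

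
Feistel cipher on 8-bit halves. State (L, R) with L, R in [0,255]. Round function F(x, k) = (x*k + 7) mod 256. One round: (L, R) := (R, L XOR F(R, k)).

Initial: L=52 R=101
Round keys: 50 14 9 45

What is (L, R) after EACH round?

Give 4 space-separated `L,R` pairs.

Round 1 (k=50): L=101 R=245
Round 2 (k=14): L=245 R=8
Round 3 (k=9): L=8 R=186
Round 4 (k=45): L=186 R=177

Answer: 101,245 245,8 8,186 186,177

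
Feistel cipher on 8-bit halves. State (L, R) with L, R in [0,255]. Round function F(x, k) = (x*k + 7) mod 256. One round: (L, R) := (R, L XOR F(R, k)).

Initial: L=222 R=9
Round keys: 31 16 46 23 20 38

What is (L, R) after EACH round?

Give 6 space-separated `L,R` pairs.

Round 1 (k=31): L=9 R=192
Round 2 (k=16): L=192 R=14
Round 3 (k=46): L=14 R=75
Round 4 (k=23): L=75 R=202
Round 5 (k=20): L=202 R=132
Round 6 (k=38): L=132 R=85

Answer: 9,192 192,14 14,75 75,202 202,132 132,85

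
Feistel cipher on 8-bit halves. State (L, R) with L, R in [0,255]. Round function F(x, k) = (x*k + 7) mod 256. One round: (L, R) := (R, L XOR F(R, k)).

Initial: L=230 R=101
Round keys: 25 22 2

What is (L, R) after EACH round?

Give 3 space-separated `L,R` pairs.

Round 1 (k=25): L=101 R=2
Round 2 (k=22): L=2 R=86
Round 3 (k=2): L=86 R=177

Answer: 101,2 2,86 86,177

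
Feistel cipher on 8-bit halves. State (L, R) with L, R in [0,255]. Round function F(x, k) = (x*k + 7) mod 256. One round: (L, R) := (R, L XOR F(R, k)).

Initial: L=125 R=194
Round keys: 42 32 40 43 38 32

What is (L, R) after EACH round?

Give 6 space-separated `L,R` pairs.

Round 1 (k=42): L=194 R=166
Round 2 (k=32): L=166 R=5
Round 3 (k=40): L=5 R=105
Round 4 (k=43): L=105 R=175
Round 5 (k=38): L=175 R=104
Round 6 (k=32): L=104 R=168

Answer: 194,166 166,5 5,105 105,175 175,104 104,168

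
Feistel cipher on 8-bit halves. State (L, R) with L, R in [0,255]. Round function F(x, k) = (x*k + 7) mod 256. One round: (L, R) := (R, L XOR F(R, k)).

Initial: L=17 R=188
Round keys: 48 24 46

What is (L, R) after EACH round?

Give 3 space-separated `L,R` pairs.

Round 1 (k=48): L=188 R=86
Round 2 (k=24): L=86 R=171
Round 3 (k=46): L=171 R=151

Answer: 188,86 86,171 171,151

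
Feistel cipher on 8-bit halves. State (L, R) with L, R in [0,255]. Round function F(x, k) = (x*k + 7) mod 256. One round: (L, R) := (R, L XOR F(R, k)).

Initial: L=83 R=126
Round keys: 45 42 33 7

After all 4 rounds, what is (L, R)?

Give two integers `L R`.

Round 1 (k=45): L=126 R=126
Round 2 (k=42): L=126 R=205
Round 3 (k=33): L=205 R=10
Round 4 (k=7): L=10 R=128

Answer: 10 128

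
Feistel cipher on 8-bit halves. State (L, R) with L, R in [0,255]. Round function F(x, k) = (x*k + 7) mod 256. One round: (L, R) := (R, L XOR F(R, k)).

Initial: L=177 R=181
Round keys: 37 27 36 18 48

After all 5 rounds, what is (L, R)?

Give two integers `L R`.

Round 1 (k=37): L=181 R=129
Round 2 (k=27): L=129 R=23
Round 3 (k=36): L=23 R=194
Round 4 (k=18): L=194 R=188
Round 5 (k=48): L=188 R=133

Answer: 188 133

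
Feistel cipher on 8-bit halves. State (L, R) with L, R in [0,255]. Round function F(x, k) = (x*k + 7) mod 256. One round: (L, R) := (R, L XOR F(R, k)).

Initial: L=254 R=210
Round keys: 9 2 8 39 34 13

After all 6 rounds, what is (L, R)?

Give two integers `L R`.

Round 1 (k=9): L=210 R=151
Round 2 (k=2): L=151 R=231
Round 3 (k=8): L=231 R=168
Round 4 (k=39): L=168 R=120
Round 5 (k=34): L=120 R=95
Round 6 (k=13): L=95 R=162

Answer: 95 162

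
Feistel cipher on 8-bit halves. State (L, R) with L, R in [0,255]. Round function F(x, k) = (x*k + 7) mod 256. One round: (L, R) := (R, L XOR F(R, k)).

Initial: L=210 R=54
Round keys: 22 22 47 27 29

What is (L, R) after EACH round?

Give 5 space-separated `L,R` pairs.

Answer: 54,121 121,91 91,197 197,149 149,45

Derivation:
Round 1 (k=22): L=54 R=121
Round 2 (k=22): L=121 R=91
Round 3 (k=47): L=91 R=197
Round 4 (k=27): L=197 R=149
Round 5 (k=29): L=149 R=45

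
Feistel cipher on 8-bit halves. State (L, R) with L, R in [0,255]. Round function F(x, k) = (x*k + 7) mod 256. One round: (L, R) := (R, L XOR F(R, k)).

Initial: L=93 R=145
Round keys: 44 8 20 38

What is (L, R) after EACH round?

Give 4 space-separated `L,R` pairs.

Round 1 (k=44): L=145 R=174
Round 2 (k=8): L=174 R=230
Round 3 (k=20): L=230 R=81
Round 4 (k=38): L=81 R=235

Answer: 145,174 174,230 230,81 81,235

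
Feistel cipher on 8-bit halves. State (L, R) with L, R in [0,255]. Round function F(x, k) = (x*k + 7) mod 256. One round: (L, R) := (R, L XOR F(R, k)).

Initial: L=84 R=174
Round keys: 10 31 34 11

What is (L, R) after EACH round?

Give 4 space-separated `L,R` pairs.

Answer: 174,135 135,206 206,228 228,29

Derivation:
Round 1 (k=10): L=174 R=135
Round 2 (k=31): L=135 R=206
Round 3 (k=34): L=206 R=228
Round 4 (k=11): L=228 R=29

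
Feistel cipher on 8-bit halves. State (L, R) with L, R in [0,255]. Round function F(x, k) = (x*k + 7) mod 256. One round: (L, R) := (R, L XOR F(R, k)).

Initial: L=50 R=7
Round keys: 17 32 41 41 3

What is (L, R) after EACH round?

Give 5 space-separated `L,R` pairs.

Answer: 7,76 76,128 128,203 203,10 10,238

Derivation:
Round 1 (k=17): L=7 R=76
Round 2 (k=32): L=76 R=128
Round 3 (k=41): L=128 R=203
Round 4 (k=41): L=203 R=10
Round 5 (k=3): L=10 R=238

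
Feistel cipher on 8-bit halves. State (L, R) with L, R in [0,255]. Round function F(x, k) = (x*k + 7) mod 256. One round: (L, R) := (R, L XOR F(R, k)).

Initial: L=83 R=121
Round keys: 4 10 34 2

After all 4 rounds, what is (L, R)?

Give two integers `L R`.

Round 1 (k=4): L=121 R=184
Round 2 (k=10): L=184 R=78
Round 3 (k=34): L=78 R=219
Round 4 (k=2): L=219 R=243

Answer: 219 243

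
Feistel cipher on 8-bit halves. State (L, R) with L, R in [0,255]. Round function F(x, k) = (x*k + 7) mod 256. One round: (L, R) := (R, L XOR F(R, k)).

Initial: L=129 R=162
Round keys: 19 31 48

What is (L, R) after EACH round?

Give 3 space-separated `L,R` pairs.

Answer: 162,140 140,89 89,59

Derivation:
Round 1 (k=19): L=162 R=140
Round 2 (k=31): L=140 R=89
Round 3 (k=48): L=89 R=59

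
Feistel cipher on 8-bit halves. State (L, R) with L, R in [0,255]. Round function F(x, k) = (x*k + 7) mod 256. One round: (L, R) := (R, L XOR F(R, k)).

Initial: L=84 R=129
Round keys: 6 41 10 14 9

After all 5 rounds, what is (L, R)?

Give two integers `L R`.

Round 1 (k=6): L=129 R=89
Round 2 (k=41): L=89 R=201
Round 3 (k=10): L=201 R=184
Round 4 (k=14): L=184 R=222
Round 5 (k=9): L=222 R=109

Answer: 222 109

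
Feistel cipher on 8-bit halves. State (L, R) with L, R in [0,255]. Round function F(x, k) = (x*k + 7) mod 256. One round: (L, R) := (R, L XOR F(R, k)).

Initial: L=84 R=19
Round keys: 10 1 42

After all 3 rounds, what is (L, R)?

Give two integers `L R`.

Answer: 139 68

Derivation:
Round 1 (k=10): L=19 R=145
Round 2 (k=1): L=145 R=139
Round 3 (k=42): L=139 R=68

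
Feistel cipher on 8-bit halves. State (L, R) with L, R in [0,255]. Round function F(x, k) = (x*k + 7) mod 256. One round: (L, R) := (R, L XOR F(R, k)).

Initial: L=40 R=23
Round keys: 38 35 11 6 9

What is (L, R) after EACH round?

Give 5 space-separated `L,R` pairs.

Round 1 (k=38): L=23 R=89
Round 2 (k=35): L=89 R=37
Round 3 (k=11): L=37 R=199
Round 4 (k=6): L=199 R=148
Round 5 (k=9): L=148 R=252

Answer: 23,89 89,37 37,199 199,148 148,252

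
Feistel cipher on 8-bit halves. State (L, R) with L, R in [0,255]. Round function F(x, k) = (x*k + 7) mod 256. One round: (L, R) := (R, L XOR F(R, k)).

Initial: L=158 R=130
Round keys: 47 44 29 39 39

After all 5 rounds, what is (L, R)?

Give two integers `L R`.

Round 1 (k=47): L=130 R=123
Round 2 (k=44): L=123 R=169
Round 3 (k=29): L=169 R=87
Round 4 (k=39): L=87 R=225
Round 5 (k=39): L=225 R=25

Answer: 225 25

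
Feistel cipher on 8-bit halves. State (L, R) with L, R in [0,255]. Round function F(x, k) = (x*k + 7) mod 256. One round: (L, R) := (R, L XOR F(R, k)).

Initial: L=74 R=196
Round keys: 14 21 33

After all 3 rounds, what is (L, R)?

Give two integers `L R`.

Answer: 228 158

Derivation:
Round 1 (k=14): L=196 R=245
Round 2 (k=21): L=245 R=228
Round 3 (k=33): L=228 R=158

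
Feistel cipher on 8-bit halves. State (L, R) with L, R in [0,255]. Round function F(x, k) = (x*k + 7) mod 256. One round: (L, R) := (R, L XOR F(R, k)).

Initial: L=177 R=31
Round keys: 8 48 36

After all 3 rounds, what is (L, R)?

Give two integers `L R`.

Round 1 (k=8): L=31 R=78
Round 2 (k=48): L=78 R=184
Round 3 (k=36): L=184 R=169

Answer: 184 169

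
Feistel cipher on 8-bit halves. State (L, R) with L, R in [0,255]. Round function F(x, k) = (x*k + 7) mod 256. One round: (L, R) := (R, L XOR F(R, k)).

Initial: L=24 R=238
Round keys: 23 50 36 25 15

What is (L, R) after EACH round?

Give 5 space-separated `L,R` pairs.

Round 1 (k=23): L=238 R=113
Round 2 (k=50): L=113 R=247
Round 3 (k=36): L=247 R=178
Round 4 (k=25): L=178 R=158
Round 5 (k=15): L=158 R=251

Answer: 238,113 113,247 247,178 178,158 158,251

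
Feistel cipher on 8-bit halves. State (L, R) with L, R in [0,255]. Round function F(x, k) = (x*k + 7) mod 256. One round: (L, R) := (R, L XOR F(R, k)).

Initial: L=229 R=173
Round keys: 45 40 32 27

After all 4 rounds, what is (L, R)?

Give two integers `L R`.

Round 1 (k=45): L=173 R=149
Round 2 (k=40): L=149 R=226
Round 3 (k=32): L=226 R=210
Round 4 (k=27): L=210 R=207

Answer: 210 207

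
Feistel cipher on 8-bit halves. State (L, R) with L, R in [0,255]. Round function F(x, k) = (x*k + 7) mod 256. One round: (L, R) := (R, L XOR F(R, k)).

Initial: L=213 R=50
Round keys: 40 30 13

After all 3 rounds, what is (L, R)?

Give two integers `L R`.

Round 1 (k=40): L=50 R=2
Round 2 (k=30): L=2 R=113
Round 3 (k=13): L=113 R=198

Answer: 113 198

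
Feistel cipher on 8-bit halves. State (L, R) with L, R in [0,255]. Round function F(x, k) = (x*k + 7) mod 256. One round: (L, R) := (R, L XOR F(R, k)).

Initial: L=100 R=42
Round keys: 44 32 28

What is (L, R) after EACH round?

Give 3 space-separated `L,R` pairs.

Answer: 42,91 91,77 77,40

Derivation:
Round 1 (k=44): L=42 R=91
Round 2 (k=32): L=91 R=77
Round 3 (k=28): L=77 R=40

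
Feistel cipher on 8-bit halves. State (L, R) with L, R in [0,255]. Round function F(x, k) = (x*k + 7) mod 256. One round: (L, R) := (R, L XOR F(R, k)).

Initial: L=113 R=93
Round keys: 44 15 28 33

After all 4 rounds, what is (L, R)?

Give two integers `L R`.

Round 1 (k=44): L=93 R=114
Round 2 (k=15): L=114 R=232
Round 3 (k=28): L=232 R=21
Round 4 (k=33): L=21 R=84

Answer: 21 84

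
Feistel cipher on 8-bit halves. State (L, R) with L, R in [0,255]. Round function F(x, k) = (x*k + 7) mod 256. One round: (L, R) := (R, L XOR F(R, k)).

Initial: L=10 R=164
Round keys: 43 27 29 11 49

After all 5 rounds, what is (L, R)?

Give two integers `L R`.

Round 1 (k=43): L=164 R=153
Round 2 (k=27): L=153 R=142
Round 3 (k=29): L=142 R=132
Round 4 (k=11): L=132 R=61
Round 5 (k=49): L=61 R=48

Answer: 61 48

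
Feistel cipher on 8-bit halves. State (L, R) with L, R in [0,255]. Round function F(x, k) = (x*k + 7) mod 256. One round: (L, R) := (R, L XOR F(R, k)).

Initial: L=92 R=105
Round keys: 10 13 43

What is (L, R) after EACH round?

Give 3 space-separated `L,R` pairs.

Round 1 (k=10): L=105 R=125
Round 2 (k=13): L=125 R=9
Round 3 (k=43): L=9 R=247

Answer: 105,125 125,9 9,247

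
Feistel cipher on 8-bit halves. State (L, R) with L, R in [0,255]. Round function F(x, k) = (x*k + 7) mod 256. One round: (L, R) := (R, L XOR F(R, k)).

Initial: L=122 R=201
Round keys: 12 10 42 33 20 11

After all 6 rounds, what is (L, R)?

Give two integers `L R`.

Answer: 149 163

Derivation:
Round 1 (k=12): L=201 R=9
Round 2 (k=10): L=9 R=168
Round 3 (k=42): L=168 R=158
Round 4 (k=33): L=158 R=205
Round 5 (k=20): L=205 R=149
Round 6 (k=11): L=149 R=163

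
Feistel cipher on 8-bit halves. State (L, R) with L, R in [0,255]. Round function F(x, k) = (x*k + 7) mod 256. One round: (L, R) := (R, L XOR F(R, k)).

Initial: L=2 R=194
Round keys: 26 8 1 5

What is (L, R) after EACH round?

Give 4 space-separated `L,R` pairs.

Answer: 194,185 185,13 13,173 173,101

Derivation:
Round 1 (k=26): L=194 R=185
Round 2 (k=8): L=185 R=13
Round 3 (k=1): L=13 R=173
Round 4 (k=5): L=173 R=101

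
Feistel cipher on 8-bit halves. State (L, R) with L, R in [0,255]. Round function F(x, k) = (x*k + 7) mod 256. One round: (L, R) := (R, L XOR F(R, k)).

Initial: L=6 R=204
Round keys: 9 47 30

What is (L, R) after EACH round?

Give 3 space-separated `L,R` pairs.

Answer: 204,53 53,14 14,158

Derivation:
Round 1 (k=9): L=204 R=53
Round 2 (k=47): L=53 R=14
Round 3 (k=30): L=14 R=158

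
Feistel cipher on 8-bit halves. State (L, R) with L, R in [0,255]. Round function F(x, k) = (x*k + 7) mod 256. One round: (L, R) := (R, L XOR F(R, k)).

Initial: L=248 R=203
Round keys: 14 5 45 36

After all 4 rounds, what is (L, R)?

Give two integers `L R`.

Answer: 243 188

Derivation:
Round 1 (k=14): L=203 R=217
Round 2 (k=5): L=217 R=143
Round 3 (k=45): L=143 R=243
Round 4 (k=36): L=243 R=188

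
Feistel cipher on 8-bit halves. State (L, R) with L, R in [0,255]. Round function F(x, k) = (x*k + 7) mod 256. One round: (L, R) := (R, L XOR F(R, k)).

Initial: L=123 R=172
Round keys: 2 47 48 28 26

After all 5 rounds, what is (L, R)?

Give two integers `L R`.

Round 1 (k=2): L=172 R=36
Round 2 (k=47): L=36 R=15
Round 3 (k=48): L=15 R=243
Round 4 (k=28): L=243 R=148
Round 5 (k=26): L=148 R=252

Answer: 148 252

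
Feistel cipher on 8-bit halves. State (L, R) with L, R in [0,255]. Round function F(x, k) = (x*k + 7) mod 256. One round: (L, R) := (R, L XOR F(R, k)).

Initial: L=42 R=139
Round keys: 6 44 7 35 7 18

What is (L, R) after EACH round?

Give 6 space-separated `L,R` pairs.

Answer: 139,99 99,128 128,228 228,179 179,8 8,36

Derivation:
Round 1 (k=6): L=139 R=99
Round 2 (k=44): L=99 R=128
Round 3 (k=7): L=128 R=228
Round 4 (k=35): L=228 R=179
Round 5 (k=7): L=179 R=8
Round 6 (k=18): L=8 R=36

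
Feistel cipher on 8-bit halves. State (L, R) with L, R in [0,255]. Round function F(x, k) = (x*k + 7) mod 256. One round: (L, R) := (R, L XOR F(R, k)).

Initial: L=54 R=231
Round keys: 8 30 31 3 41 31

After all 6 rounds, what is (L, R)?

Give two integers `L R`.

Round 1 (k=8): L=231 R=9
Round 2 (k=30): L=9 R=242
Round 3 (k=31): L=242 R=92
Round 4 (k=3): L=92 R=233
Round 5 (k=41): L=233 R=4
Round 6 (k=31): L=4 R=106

Answer: 4 106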